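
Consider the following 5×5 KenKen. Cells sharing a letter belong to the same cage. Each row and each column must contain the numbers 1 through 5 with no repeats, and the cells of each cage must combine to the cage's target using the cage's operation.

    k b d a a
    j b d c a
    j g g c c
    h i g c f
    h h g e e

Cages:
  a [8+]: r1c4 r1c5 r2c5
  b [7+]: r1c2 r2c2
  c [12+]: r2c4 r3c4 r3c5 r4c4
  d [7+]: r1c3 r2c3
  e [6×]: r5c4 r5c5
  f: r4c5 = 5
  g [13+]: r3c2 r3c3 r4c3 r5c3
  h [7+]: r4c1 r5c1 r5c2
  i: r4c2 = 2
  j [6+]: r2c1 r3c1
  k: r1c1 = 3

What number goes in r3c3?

Cage k is a single given cell, leaving r1c1 = 3.
I is a freebie, leaving r4c2 = 2.
Cage f is given, leaving r4c5 = 5.
The two cells of cage b must have sum 7, which forces r1c2 = 4.
Cage b's pair has sum 7, leaving r2c2 = 3.
Column 2 now contains 4; hence r5c2 = 1.
The 3 cells of cage a must have sum 8, so r1c4 = 5.
1 is placed in column 2, so r3c2 = 5.
Row 1 now contains 5, so r1c3 = 2.
2 is placed in row 1, leaving r1c5 = 1.
Cage d's pair has sum 7, leaving r2c3 = 5.
Column 5 now contains 1, so r2c5 = 2.
Column 5 now contains 2; hence r5c5 = 3.
2 is placed in row 2, leaving r2c1 = 4.
Row 2 now contains 4, leaving r2c4 = 1.
Cage j needs two cells with sum 6; hence r3c1 = 2.
1 is placed in column 4, which forces r3c4 = 3.
3 is placed in column 5; hence r3c5 = 4.
4 is placed in column 1, which forces r4c1 = 1.
Row 4 now contains 1; hence r4c3 = 3.
Column 4 now contains 3, leaving r4c4 = 4.
Column 1 already has 2; hence r5c1 = 5.
Row 5 now contains 3, leaving r5c3 = 4.
Row 5 now contains 3, so r5c4 = 2.
Row 3 now contains 3, leaving r3c3 = 1.
Filled in: 3 4 2 5 1 / 4 3 5 1 2 / 2 5 1 3 4 / 1 2 3 4 5 / 5 1 4 2 3.

1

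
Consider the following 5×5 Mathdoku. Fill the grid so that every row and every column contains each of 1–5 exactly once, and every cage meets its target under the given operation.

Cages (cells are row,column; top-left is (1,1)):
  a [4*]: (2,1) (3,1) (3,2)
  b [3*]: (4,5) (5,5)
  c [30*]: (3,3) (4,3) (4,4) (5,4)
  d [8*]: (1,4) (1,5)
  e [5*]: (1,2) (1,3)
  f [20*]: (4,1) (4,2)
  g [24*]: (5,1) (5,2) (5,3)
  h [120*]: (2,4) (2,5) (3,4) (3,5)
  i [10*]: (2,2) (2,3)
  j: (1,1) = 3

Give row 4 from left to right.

5 4 2 1 3

Cage j is a single given cell, which forces (1,1) = 3.
Row 2 needs a 1, and only (2,1) is open for it.
Column 1 already has 1, which forces (3,1) = 4.
Cage a needs product 4, leaving (3,2) = 1.
Column 1 already has 4, leaving (4,1) = 5.
Row 4 already has 5; hence (4,2) = 4.
Column 1 already has 4, leaving (5,1) = 2.
Row 5 already has 2, leaving (5,2) = 3.
Row 5 now contains 3, which forces (5,3) = 4.
Row 5 now contains 3, so (5,5) = 1.
1 is placed in column 2, leaving (1,2) = 5.
Cage e needs two cells with product 5; hence (1,3) = 1.
Column 2 already has 5, which forces (2,2) = 2.
Row 2 now contains 2, leaving (2,3) = 5.
Column 5 now contains 1; hence (4,5) = 3.
1 is placed in row 5, which forces (5,4) = 5.
Cage h has product 120, which forces (2,4) = 3.
3 is placed in column 5, leaving (2,5) = 4.
Cage c has product 30, leaving (3,3) = 3.
Cage h has product 120, so (3,4) = 2.
Cage h needs product 120, which forces (3,5) = 5.
Row 4 now contains 3, leaving (4,3) = 2.
Cage c has product 30, leaving (4,4) = 1.
Column 4 already has 2; hence (1,4) = 4.
Column 5 already has 4, leaving (1,5) = 2.
Completed grid: 3 5 1 4 2 / 1 2 5 3 4 / 4 1 3 2 5 / 5 4 2 1 3 / 2 3 4 5 1.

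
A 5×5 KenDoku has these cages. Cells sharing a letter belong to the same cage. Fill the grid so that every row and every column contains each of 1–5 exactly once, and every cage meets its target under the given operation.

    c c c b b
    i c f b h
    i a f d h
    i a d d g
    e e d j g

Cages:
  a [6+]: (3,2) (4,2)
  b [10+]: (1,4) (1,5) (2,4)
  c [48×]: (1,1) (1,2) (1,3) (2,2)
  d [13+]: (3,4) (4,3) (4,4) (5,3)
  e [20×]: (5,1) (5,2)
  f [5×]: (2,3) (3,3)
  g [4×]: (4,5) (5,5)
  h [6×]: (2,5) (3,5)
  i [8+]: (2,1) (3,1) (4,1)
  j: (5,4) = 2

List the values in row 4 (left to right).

J is a freebie, leaving (5,4) = 2.
In row 5, 3 can only go at (5,3), so (5,3) = 3.
In row 5, 1 can only go at (5,5), so (5,5) = 1.
Column 5 now contains 1, which forces (4,5) = 4.
The only place for 3 in column 2 is (1,2).
Column 3 needs a 4, and only (1,3) is open for it.
In column 3, 2 can only go at (4,3), so (4,3) = 2.
The only place for 4 in row 3 is (3,1).
4 is placed in column 1, so (5,1) = 5.
Cage e needs two cells with product 20, so (5,2) = 4.
Cage c needs product 48; hence (1,1) = 2.
Row 1 already has 2, so (1,5) = 5.
4 is placed in column 2, so (2,2) = 2.
2 is placed in row 2; hence (2,5) = 3.
Column 5 now contains 3, leaving (3,5) = 2.
Row 1 already has 5, which forces (1,4) = 1.
3 is placed in row 2, so (2,1) = 1.
Row 2 now contains 1, which forces (2,3) = 5.
3 is placed in row 2, so (2,4) = 4.
Column 3 already has 5, leaving (3,3) = 1.
Cage i needs sum 8; hence (4,1) = 3.
3 is placed in row 4, so (4,4) = 5.
1 is placed in row 3, which forces (3,2) = 5.
Column 4 already has 5, so (3,4) = 3.
5 is placed in row 4, so (4,2) = 1.
Filled in: 2 3 4 1 5 / 1 2 5 4 3 / 4 5 1 3 2 / 3 1 2 5 4 / 5 4 3 2 1.

3 1 2 5 4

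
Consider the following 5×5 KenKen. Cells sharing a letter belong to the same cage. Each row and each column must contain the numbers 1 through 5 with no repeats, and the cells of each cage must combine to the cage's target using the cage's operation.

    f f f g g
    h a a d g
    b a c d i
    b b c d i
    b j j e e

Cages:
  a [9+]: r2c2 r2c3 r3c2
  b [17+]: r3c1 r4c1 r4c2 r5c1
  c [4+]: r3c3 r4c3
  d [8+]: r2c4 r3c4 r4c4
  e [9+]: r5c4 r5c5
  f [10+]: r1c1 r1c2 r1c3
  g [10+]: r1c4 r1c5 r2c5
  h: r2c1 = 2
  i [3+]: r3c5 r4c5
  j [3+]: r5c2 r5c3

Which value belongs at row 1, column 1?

1

Cage h is a single given cell, so r2c1 = 2.
Cage b has sum 17, leaving r4c2 = 5.
The only place for 3 in row 5 is r5c1.
Cage b has sum 17, leaving r3c1 = 5.
3 is placed in column 1, leaving r4c1 = 4.
Column 1 now contains 4; hence r1c1 = 1.
Cage f needs sum 10; hence r1c2 = 4.
Cage f has sum 10, so r1c3 = 5.
The 3 cells of cage a must have sum 9, which forces r2c2 = 3.
The 3 cells of cage a must have sum 9, which forces r2c3 = 4.
The 3 cells of cage g must have sum 10; hence r2c5 = 5.
The 3 cells of cage a must have sum 9; hence r3c2 = 2.
Row 3 now contains 2, which forces r3c5 = 1.
Column 5 now contains 1, so r4c5 = 2.
Column 2 now contains 2; hence r5c2 = 1.
1 is placed in row 5; hence r5c3 = 2.
Column 5 now contains 5; hence r5c5 = 4.
Cage g has sum 10, leaving r1c4 = 2.
2 is placed in column 5, which forces r1c5 = 3.
Row 2 now contains 5; hence r2c4 = 1.
1 is placed in row 3; hence r3c3 = 3.
Cage d has sum 8, which forces r3c4 = 4.
Cage c needs two cells with sum 4, which forces r4c3 = 1.
Cage d needs sum 8, so r4c4 = 3.
Row 5 now contains 4, which forces r5c4 = 5.
Completed grid: 1 4 5 2 3 / 2 3 4 1 5 / 5 2 3 4 1 / 4 5 1 3 2 / 3 1 2 5 4.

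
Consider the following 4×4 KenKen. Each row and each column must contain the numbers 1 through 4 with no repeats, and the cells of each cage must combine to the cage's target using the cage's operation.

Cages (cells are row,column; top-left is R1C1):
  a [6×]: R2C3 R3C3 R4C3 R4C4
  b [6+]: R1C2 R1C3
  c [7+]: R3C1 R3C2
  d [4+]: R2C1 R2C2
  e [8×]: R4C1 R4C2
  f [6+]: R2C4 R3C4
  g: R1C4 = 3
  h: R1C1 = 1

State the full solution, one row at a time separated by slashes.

1 2 4 3 / 3 1 2 4 / 4 3 1 2 / 2 4 3 1

Cage h is given, which forces R1C1 = 1.
G is a freebie, leaving R1C4 = 3.
1 is placed in column 1; hence R2C1 = 3.
Row 2 already has 3, leaving R2C2 = 1.
Row 2 already has 1, leaving R2C3 = 2.
2 is placed in row 2, so R2C4 = 4.
Column 1 now contains 3, which forces R3C1 = 4.
4 is placed in row 3, leaving R3C2 = 3.
3 is placed in row 3, leaving R3C3 = 1.
4 is placed in column 4, leaving R3C4 = 2.
Column 1 already has 4, leaving R4C1 = 2.
Row 4 already has 2, which forces R4C2 = 4.
Column 3 now contains 2, leaving R4C3 = 3.
Cage a has product 6, which forces R4C4 = 1.
Column 2 now contains 4, leaving R1C2 = 2.
Column 3 now contains 2, so R1C3 = 4.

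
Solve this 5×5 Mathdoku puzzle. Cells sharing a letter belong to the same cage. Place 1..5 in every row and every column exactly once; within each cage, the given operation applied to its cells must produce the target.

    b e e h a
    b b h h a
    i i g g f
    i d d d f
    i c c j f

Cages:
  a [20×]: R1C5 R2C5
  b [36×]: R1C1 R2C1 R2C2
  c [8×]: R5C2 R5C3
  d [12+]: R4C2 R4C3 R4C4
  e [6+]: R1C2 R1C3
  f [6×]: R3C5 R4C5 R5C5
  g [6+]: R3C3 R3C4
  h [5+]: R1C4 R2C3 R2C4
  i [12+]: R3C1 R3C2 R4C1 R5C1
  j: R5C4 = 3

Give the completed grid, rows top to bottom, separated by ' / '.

3 1 5 2 4 / 4 3 2 1 5 / 2 4 1 5 3 / 1 5 3 4 2 / 5 2 4 3 1

The 3 cells of cage b must have product 36; hence R1C1 = 3.
The 3 cells of cage b must have product 36; hence R2C1 = 4.
Cage b needs product 36, leaving R2C2 = 3.
Row 2 already has 3, which forces R2C4 = 1.
Row 2 now contains 4; hence R2C5 = 5.
Cage j is a single given cell, so R5C4 = 3.
Column 4 already has 1, which forces R1C4 = 2.
Column 5 already has 5, leaving R1C5 = 4.
1 is placed in row 2; hence R2C3 = 2.
The 4 cells of cage i must have sum 12, which forces R3C2 = 4.
4 is placed in row 3, which forces R3C3 = 1.
4 is placed in row 3; hence R3C4 = 5.
4 is placed in column 2, leaving R4C2 = 5.
Cage d needs sum 12, leaving R4C3 = 3.
Column 4 now contains 5, leaving R4C4 = 4.
4 is placed in column 2, which forces R5C2 = 2.
2 is placed in column 3; hence R5C3 = 4.
Row 5 now contains 2, so R5C5 = 1.
Column 2 now contains 5, leaving R1C2 = 1.
Column 3 now contains 1, leaving R1C3 = 5.
Row 3 already has 5; hence R3C1 = 2.
Cage f has product 6, which forces R3C5 = 3.
The 4 cells of cage i must have sum 12, so R4C1 = 1.
Column 5 now contains 1, leaving R4C5 = 2.
Row 5 already has 1, leaving R5C1 = 5.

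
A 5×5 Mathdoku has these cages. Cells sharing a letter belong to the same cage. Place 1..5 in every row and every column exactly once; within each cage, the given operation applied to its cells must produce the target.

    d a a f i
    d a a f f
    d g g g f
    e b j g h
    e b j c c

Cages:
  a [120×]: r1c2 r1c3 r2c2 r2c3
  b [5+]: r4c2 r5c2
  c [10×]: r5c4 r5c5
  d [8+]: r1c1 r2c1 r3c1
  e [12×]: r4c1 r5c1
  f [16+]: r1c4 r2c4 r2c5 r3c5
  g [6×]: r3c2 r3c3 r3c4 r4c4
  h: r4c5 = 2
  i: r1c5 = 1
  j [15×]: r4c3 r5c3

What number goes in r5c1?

4

Cage i is given, which forces r1c5 = 1.
The 4 cells of cage g must have product 6, so r4c4 = 1.
Cage h is a single given cell, leaving r4c5 = 2.
Column 5 now contains 2, which forces r5c5 = 5.
The two cells of cage j must have product 15; hence r4c3 = 5.
Row 5 now contains 5, leaving r5c3 = 3.
Row 5 now contains 5, so r5c4 = 2.
Column 4 already has 2, which forces r3c4 = 3.
3 is placed in row 3, which forces r3c5 = 4.
Cage e's pair has product 12; hence r4c1 = 3.
The two cells of cage b must have sum 5, leaving r4c2 = 4.
3 is placed in row 5; hence r5c1 = 4.
Row 5 now contains 2, leaving r5c2 = 1.
4 is placed in column 5; hence r2c5 = 3.
1 is placed in column 2; hence r3c2 = 2.
The 4 cells of cage g must have product 6; hence r3c3 = 1.
The 3 cells of cage d must have sum 8, so r1c1 = 2.
Cage a has product 120; hence r1c2 = 3.
Row 1 now contains 2; hence r1c3 = 4.
Row 1 already has 4, leaving r1c4 = 5.
The 3 cells of cage d must have sum 8, so r2c1 = 1.
3 is placed in row 2, so r2c2 = 5.
Column 3 already has 4, so r2c3 = 2.
Column 4 now contains 5, so r2c4 = 4.
1 is placed in row 3, leaving r3c1 = 5.
The full grid is 2 3 4 5 1 / 1 5 2 4 3 / 5 2 1 3 4 / 3 4 5 1 2 / 4 1 3 2 5.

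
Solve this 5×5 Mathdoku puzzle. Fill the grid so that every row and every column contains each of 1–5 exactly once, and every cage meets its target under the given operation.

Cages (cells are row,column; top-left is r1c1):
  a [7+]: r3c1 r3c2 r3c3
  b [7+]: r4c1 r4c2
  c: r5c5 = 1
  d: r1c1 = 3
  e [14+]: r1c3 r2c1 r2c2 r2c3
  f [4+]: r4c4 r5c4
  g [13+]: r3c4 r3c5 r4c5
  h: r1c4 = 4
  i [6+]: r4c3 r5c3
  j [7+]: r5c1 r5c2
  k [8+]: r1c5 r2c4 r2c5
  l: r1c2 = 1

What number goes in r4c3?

Cage d is a single given cell, so r1c1 = 3.
L is a freebie, which forces r1c2 = 1.
Cage h is given, so r1c4 = 4.
4 is placed in column 4, so r3c4 = 5.
Row 3 already has 5, which forces r3c5 = 3.
C is a freebie, so r5c5 = 1.
Cage f's pair has sum 4, so r4c4 = 1.
The 3 cells of cage g must have sum 13; hence r4c5 = 5.
Row 5 now contains 1; hence r5c4 = 3.
Column 5 already has 5, which forces r1c5 = 2.
1 is placed in column 4; hence r2c4 = 2.
The 3 cells of cage k must have sum 8, which forces r2c5 = 4.
Cage b needs two cells with sum 7, leaving r4c1 = 4.
The two cells of cage b must have sum 7, so r4c2 = 3.
4 is placed in row 4, so r4c3 = 2.
Column 3 now contains 2, so r5c3 = 4.
Row 1 now contains 2; hence r1c3 = 5.
Cage e has sum 14, leaving r2c1 = 1.
Column 2 already has 3, which forces r2c2 = 5.
Cage e has sum 14, which forces r2c3 = 3.
Cage a has sum 7; hence r3c1 = 2.
Cage a needs sum 7, which forces r3c2 = 4.
4 is placed in column 3, leaving r3c3 = 1.
Column 1 now contains 2, so r5c1 = 5.
Column 2 now contains 5, which forces r5c2 = 2.
The full grid is 3 1 5 4 2 / 1 5 3 2 4 / 2 4 1 5 3 / 4 3 2 1 5 / 5 2 4 3 1.

2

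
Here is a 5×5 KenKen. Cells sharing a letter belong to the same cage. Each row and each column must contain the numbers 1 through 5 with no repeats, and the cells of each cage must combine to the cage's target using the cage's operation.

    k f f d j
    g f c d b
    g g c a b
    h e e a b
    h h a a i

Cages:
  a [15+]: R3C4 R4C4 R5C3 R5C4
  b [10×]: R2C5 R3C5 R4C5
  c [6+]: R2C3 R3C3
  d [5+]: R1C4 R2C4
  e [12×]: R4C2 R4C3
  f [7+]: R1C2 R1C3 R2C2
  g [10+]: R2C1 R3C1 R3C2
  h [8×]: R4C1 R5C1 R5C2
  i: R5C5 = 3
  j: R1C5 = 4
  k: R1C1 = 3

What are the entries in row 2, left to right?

2 1 4 3 5

K is a freebie, leaving R1C1 = 3.
Cage j is given, leaving R1C5 = 4.
Cage i is given, which forces R5C5 = 3.
Row 1 needs a 5, and only R1C2 is open for it.
Cage f needs sum 7; hence R1C3 = 1.
1 is placed in row 1, which forces R1C4 = 2.
Cage f has sum 7, leaving R2C2 = 1.
Cage d needs two cells with sum 5, which forces R2C4 = 3.
The 4 cells of cage a must have sum 15, so R5C3 = 5.
Row 3 needs a 3, and only R3C2 is open for it.
Column 2 already has 3, so R4C2 = 4.
Cage e's pair has product 12; hence R4C3 = 3.
Column 2 already has 4, which forces R5C2 = 2.
The 3 cells of cage h must have product 8, leaving R4C1 = 1.
1 is placed in row 4, leaving R4C4 = 5.
5 is placed in row 4, leaving R4C5 = 2.
Cage h has product 8, which forces R5C1 = 4.
Row 5 already has 4, so R5C4 = 1.
Column 5 now contains 2, so R2C5 = 5.
Column 4 already has 1; hence R3C4 = 4.
Cage b needs product 10, which forces R3C5 = 1.
Row 2 now contains 5; hence R2C1 = 2.
Cage c's pair has sum 6, which forces R2C3 = 4.
Cage g needs sum 10, which forces R3C1 = 5.
Row 3 already has 4, leaving R3C3 = 2.
Filled in: 3 5 1 2 4 / 2 1 4 3 5 / 5 3 2 4 1 / 1 4 3 5 2 / 4 2 5 1 3.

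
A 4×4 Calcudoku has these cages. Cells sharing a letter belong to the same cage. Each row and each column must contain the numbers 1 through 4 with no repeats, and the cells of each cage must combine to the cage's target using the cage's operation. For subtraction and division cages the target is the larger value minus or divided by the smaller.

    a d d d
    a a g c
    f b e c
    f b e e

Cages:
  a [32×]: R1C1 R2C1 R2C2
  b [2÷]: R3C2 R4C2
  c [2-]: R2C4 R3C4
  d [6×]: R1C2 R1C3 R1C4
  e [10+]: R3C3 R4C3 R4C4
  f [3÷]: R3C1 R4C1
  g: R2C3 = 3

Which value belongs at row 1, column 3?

1

The 3 cells of cage a must have product 32, so R1C1 = 4.
Cage a needs product 32, which forces R2C1 = 2.
Cage a has product 32, so R2C2 = 4.
Cage g is given; hence R2C3 = 3.
3 is placed in row 2, so R2C4 = 1.
3 is placed in column 3, so R3C3 = 4.
4 is placed in column 3; hence R4C3 = 2.
Column 3 already has 2, so R1C3 = 1.
The two cells of cage b must have quotient 2, which forces R3C2 = 2.
Cage c's pair has difference 2, leaving R3C4 = 3.
Row 4 now contains 2, so R4C2 = 1.
Cage e has sum 10, so R4C4 = 4.
2 is placed in column 2, so R1C2 = 3.
3 is placed in column 4, leaving R1C4 = 2.
Row 3 already has 3; hence R3C1 = 1.
Row 4 already has 1, which forces R4C1 = 3.
Filled in: 4 3 1 2 / 2 4 3 1 / 1 2 4 3 / 3 1 2 4.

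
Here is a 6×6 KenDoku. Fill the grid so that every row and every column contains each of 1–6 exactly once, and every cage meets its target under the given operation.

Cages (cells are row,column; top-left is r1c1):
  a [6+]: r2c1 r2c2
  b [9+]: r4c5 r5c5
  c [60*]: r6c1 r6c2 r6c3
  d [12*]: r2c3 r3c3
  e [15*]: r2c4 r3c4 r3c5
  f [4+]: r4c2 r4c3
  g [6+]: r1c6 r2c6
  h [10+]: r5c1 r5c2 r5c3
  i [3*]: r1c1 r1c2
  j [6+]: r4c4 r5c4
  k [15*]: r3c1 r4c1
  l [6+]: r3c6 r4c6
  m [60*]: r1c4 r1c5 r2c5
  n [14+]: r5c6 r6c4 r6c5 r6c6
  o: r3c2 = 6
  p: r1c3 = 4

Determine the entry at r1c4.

Cage p is given, leaving r1c3 = 4.
Cage o is a single given cell, which forces r3c2 = 6.
The two cells of cage d must have product 12, which forces r2c3 = 6.
Cage d's pair has product 12, which forces r3c3 = 2.
In row 2, 3 can only go at r2c4, so r2c4 = 3.
In row 3, 3 can only go at r3c1, so r3c1 = 3.
Column 1 now contains 3, leaving r1c1 = 1.
The two cells of cage i must have product 3, so r1c2 = 3.
Column 1 now contains 3, which forces r4c1 = 5.
Column 2 already has 3; hence r4c2 = 1.
Row 4 now contains 1, which forces r4c3 = 3.
Row 4 now contains 1, leaving r4c6 = 2.
Column 3 already has 3, leaving r6c3 = 5.
2 is placed in column 6; hence r1c6 = 5.
The two cells of cage g must have sum 6, so r2c6 = 1.
The two cells of cage l must have sum 6; hence r3c6 = 4.
Row 4 now contains 2, leaving r4c4 = 4.
4 is placed in row 4; hence r4c5 = 6.
Cage h has sum 10, so r5c1 = 4.
The 3 cells of cage h must have sum 10, leaving r5c2 = 5.
Column 3 now contains 5, so r5c3 = 1.
Cage j needs two cells with sum 6; hence r5c4 = 2.
Row 5 already has 5, which forces r5c5 = 3.
Row 5 now contains 3, so r5c6 = 6.
Cage c has product 60, leaving r6c1 = 6.
The 3 cells of cage c must have product 60, leaving r6c2 = 2.
6 is placed in row 6, so r6c4 = 1.
1 is placed in row 6, so r6c5 = 4.
Column 6 now contains 6; hence r6c6 = 3.
2 is placed in column 4, leaving r1c4 = 6.
6 is placed in column 5, so r1c5 = 2.
4 is placed in column 1, so r2c1 = 2.
2 is placed in column 2; hence r2c2 = 4.
Cage m has product 60, which forces r2c5 = 5.
1 is placed in column 4, so r3c4 = 5.
The 3 cells of cage e must have product 15, leaving r3c5 = 1.
Filled in: 1 3 4 6 2 5 / 2 4 6 3 5 1 / 3 6 2 5 1 4 / 5 1 3 4 6 2 / 4 5 1 2 3 6 / 6 2 5 1 4 3.

6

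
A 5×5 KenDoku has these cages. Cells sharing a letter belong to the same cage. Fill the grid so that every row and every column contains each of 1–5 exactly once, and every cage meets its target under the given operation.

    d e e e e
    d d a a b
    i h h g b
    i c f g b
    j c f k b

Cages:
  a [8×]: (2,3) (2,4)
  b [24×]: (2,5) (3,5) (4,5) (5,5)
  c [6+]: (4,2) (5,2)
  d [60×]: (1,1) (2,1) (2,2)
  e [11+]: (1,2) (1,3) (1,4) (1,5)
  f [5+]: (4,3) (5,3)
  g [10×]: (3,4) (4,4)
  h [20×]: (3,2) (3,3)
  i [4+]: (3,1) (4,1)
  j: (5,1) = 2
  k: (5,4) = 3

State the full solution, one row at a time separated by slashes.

4 2 3 1 5 / 5 3 2 4 1 / 1 4 5 2 3 / 3 1 4 5 2 / 2 5 1 3 4

Cage j is given, leaving (5,1) = 2.
K is a freebie, leaving (5,4) = 3.
The only place for 4 in row 1 is (1,1).
Row 2 needs a 1, and only (2,5) is open for it.
Column 5 now contains 1, which forces (5,5) = 4.
Cage f needs two cells with sum 5, leaving (4,3) = 4.
Row 5 now contains 4, which forces (5,3) = 1.
4 is placed in column 3, which forces (2,3) = 2.
Cage a's pair has product 8, so (2,4) = 4.
Cage h needs two cells with product 20; hence (3,2) = 4.
4 is placed in column 3; hence (3,3) = 5.
Row 3 already has 5; hence (3,4) = 2.
Row 3 already has 2, which forces (3,5) = 3.
Cage c needs two cells with sum 6, which forces (4,2) = 1.
2 is placed in column 4, which forces (4,4) = 5.
Column 5 already has 3, so (4,5) = 2.
1 is placed in row 5, so (5,2) = 5.
The 4 cells of cage e must have sum 11, which forces (1,2) = 2.
5 is placed in column 3, leaving (1,3) = 3.
Column 4 now contains 5, which forces (1,4) = 1.
Column 5 already has 2, which forces (1,5) = 5.
Cage d has product 60; hence (2,1) = 5.
Column 2 now contains 5; hence (2,2) = 3.
Row 3 already has 3, leaving (3,1) = 1.
Row 4 already has 1, leaving (4,1) = 3.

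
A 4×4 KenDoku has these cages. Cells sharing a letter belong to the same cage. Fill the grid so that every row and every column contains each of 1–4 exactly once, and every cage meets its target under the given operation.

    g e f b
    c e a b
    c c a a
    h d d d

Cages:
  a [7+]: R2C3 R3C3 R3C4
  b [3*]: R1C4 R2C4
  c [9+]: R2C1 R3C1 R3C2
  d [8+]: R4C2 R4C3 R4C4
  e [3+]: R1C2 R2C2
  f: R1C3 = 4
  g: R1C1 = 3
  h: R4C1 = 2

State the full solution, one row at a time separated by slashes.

Cage g is given, so R1C1 = 3.
Cage f is given; hence R1C3 = 4.
Row 1 now contains 3; hence R1C4 = 1.
Column 4 already has 1, leaving R2C4 = 3.
H is a freebie, which forces R4C1 = 2.
3 is placed in column 4, which forces R4C4 = 4.
Row 1 now contains 1, so R1C2 = 2.
2 is placed in column 1; hence R2C1 = 4.
The two cells of cage e must have sum 3, so R2C2 = 1.
Cage a has sum 7; hence R2C3 = 2.
Cage c has sum 9, which forces R3C1 = 1.
Cage c has sum 9, so R3C2 = 4.
Cage a has sum 7, which forces R3C3 = 3.
Column 4 already has 4; hence R3C4 = 2.
Column 2 now contains 1, so R4C2 = 3.
Column 3 already has 3, leaving R4C3 = 1.

3 2 4 1 / 4 1 2 3 / 1 4 3 2 / 2 3 1 4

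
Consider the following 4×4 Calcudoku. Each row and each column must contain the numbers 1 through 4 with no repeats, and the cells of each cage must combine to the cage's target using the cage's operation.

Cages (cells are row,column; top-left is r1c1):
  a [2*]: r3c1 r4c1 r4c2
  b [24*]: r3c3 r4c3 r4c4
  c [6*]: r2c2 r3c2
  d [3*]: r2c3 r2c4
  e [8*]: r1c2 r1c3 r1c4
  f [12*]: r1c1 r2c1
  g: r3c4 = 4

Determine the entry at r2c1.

The 3 cells of cage a must have product 2, which forces r3c1 = 1.
Cage g is given, so r3c4 = 4.
Cage a has product 2, leaving r4c1 = 2.
The 3 cells of cage a must have product 2, leaving r4c2 = 1.
Row 4 already has 2, so r4c4 = 3.
The two cells of cage d must have product 3, leaving r2c3 = 3.
3 is placed in column 4, leaving r2c4 = 1.
Cage b has product 24, leaving r3c3 = 2.
3 is placed in row 4, leaving r4c3 = 4.
The two cells of cage f must have product 12, so r1c1 = 3.
Cage e has product 8; hence r1c2 = 4.
Column 3 now contains 4; hence r1c3 = 1.
1 is placed in column 4, which forces r1c4 = 2.
Row 2 now contains 3, so r2c1 = 4.
Row 2 now contains 3, leaving r2c2 = 2.
2 is placed in row 3, so r3c2 = 3.
Completed grid: 3 4 1 2 / 4 2 3 1 / 1 3 2 4 / 2 1 4 3.

4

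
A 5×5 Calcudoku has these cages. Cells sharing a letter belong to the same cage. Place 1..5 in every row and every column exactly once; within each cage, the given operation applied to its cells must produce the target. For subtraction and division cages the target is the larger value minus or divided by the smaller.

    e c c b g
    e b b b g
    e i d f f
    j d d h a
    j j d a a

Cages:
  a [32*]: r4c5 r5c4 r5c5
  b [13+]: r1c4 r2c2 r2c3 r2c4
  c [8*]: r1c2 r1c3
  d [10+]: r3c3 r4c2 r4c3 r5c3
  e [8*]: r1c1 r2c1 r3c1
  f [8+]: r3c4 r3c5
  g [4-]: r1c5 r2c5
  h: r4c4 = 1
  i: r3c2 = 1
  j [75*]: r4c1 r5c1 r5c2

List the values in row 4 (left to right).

Cage i is a single given cell, so r3c2 = 1.
Cage j has product 75, leaving r4c1 = 5.
Cage h is a single given cell; hence r4c4 = 1.
Cage a needs product 32, so r4c5 = 4.
The 3 cells of cage j must have product 75, leaving r5c1 = 3.
The 3 cells of cage j must have product 75, so r5c2 = 5.
Cage a needs product 32; hence r5c4 = 4.
Cage a has product 32, which forces r5c5 = 2.
Cage d has sum 10, which forces r3c3 = 4.
Row 5 now contains 2; hence r5c3 = 1.
The two cells of cage c must have product 8; hence r1c2 = 4.
Column 3 already has 4; hence r1c3 = 2.
2 is placed in row 1, so r1c4 = 3.
4 is placed in row 3, which forces r3c1 = 2.
Column 4 already has 3; hence r3c4 = 5.
Row 3 already has 5, which forces r3c5 = 3.
Column 3 already has 2, leaving r4c3 = 3.
Row 1 now contains 4, so r1c1 = 1.
Row 1 already has 1, so r1c5 = 5.
Cage e has product 8, which forces r2c1 = 4.
Cage b has sum 13, leaving r2c2 = 3.
Column 3 now contains 3, which forces r2c3 = 5.
5 is placed in column 4; hence r2c4 = 2.
5 is placed in column 5, which forces r2c5 = 1.
Row 4 now contains 3; hence r4c2 = 2.
Filled in: 1 4 2 3 5 / 4 3 5 2 1 / 2 1 4 5 3 / 5 2 3 1 4 / 3 5 1 4 2.

5 2 3 1 4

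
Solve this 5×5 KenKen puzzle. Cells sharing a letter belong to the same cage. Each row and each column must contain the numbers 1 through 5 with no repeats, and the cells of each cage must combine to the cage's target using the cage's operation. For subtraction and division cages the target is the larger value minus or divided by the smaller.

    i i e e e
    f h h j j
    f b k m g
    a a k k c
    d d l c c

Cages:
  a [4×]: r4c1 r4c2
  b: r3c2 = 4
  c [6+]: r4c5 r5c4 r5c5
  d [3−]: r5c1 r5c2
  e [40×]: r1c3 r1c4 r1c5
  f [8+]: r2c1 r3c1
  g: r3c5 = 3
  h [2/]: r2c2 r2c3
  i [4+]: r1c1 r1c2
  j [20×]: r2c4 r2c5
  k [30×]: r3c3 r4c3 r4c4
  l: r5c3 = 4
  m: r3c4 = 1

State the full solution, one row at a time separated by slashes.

1 3 5 2 4 / 3 2 1 4 5 / 5 4 2 1 3 / 4 1 3 5 2 / 2 5 4 3 1

Cage b is given, leaving r3c2 = 4.
M is a freebie, so r3c4 = 1.
Cage g is a single given cell, which forces r3c5 = 3.
4 is placed in column 2, leaving r4c2 = 1.
1 is placed in row 4, leaving r4c5 = 2.
Cage l is a single given cell, so r5c3 = 4.
4 is placed in row 5, leaving r5c5 = 1.
Cage i needs two cells with sum 4, leaving r1c1 = 1.
Column 2 now contains 1, so r1c2 = 3.
Cage f needs two cells with sum 8; hence r2c1 = 3.
Column 2 now contains 1; hence r2c2 = 2.
Cage h's pair has quotient 2, so r2c3 = 1.
3 is placed in row 3; hence r3c1 = 5.
Cage k needs product 30, leaving r3c3 = 2.
1 is placed in row 4, so r4c1 = 4.
Column 1 already has 5; hence r5c1 = 2.
2 is placed in column 2; hence r5c2 = 5.
Cage c needs sum 6, which forces r5c4 = 3.
Column 3 already has 2, which forces r1c3 = 5.
Cage e has product 40, which forces r1c4 = 2.
Cage e needs product 40, leaving r1c5 = 4.
4 is placed in column 5, which forces r2c5 = 5.
Cage k has product 30, which forces r4c3 = 3.
Column 4 now contains 3, leaving r4c4 = 5.
Row 2 now contains 5, so r2c4 = 4.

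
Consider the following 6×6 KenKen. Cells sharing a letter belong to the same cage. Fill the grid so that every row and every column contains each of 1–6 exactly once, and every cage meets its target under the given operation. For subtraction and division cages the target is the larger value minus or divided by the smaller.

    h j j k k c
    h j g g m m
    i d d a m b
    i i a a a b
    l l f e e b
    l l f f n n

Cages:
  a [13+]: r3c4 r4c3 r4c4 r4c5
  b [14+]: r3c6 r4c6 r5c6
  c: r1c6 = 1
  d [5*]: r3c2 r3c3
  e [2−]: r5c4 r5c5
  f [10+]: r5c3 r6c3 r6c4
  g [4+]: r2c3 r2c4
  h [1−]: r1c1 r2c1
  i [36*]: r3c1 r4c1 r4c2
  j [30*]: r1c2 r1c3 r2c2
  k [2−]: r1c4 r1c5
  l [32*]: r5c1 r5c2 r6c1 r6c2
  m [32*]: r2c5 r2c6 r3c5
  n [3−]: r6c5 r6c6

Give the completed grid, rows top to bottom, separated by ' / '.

5 3 2 4 6 1 / 6 5 3 1 2 4 / 2 1 5 6 4 3 / 3 6 4 2 1 5 / 4 2 1 5 3 6 / 1 4 6 3 5 2

C is a freebie; hence r1c6 = 1.
Cage m has product 32; hence r2c5 = 2.
The 3 cells of cage m must have product 32, which forces r2c6 = 4.
Cage m needs product 32, which forces r3c5 = 4.
Row 2 needs a 6, and only r2c1 is open for it.
The two cells of cage h must have difference 1, so r1c1 = 5.
The two cells of cage k must have difference 2, leaving r1c4 = 4.
Cage k needs two cells with difference 2, so r1c5 = 6.
The 3 cells of cage j must have product 30, leaving r2c2 = 5.
Column 2 already has 5, so r3c2 = 1.
1 is placed in row 3, leaving r3c3 = 5.
In column 2, 6 can only go at r4c2, so r4c2 = 6.
In row 3, 2 can only go at r3c1, so r3c1 = 2.
Column 1 now contains 2; hence r4c1 = 3.
3 is placed in row 4, leaving r4c6 = 5.
The 4 cells of cage a must have sum 13, which forces r3c4 = 6.
Row 3 now contains 6, so r3c6 = 3.
Cage a has sum 13; hence r4c3 = 4.
Cage a has sum 13, so r4c4 = 2.
5 is placed in row 4, leaving r4c5 = 1.
Column 6 now contains 3, which forces r5c6 = 6.
Column 6 already has 6, leaving r6c6 = 2.
Cage l has product 32, leaving r5c1 = 4.
The 4 cells of cage l must have product 32, which forces r5c2 = 2.
Cage l has product 32; hence r6c1 = 1.
2 is placed in row 6; hence r6c2 = 4.
Cage n needs two cells with difference 3, which forces r6c5 = 5.
Column 2 already has 2, which forces r1c2 = 3.
Cage j needs product 30; hence r1c3 = 2.
Cage f needs sum 10, leaving r5c3 = 1.
Row 5 already has 1, so r5c4 = 5.
Column 5 already has 5, which forces r5c5 = 3.
The 3 cells of cage f must have sum 10, which forces r6c3 = 6.
Row 6 now contains 5, so r6c4 = 3.
Column 3 already has 1, which forces r2c3 = 3.
Column 4 now contains 3, leaving r2c4 = 1.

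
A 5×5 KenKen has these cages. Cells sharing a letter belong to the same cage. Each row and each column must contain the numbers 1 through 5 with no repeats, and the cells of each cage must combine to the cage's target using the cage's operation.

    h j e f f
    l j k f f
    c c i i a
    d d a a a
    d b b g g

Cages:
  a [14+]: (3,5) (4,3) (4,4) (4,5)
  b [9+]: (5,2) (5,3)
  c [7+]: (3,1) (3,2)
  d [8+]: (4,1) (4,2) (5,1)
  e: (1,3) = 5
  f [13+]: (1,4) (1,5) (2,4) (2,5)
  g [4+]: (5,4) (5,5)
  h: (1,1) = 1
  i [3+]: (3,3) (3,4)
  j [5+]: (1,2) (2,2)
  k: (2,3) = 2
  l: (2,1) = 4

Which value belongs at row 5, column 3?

Cage h is given; hence (1,1) = 1.
Cage e is a single given cell, so (1,3) = 5.
L is a freebie, leaving (2,1) = 4.
Cage k is a single given cell, leaving (2,3) = 2.
Column 3 now contains 2, so (3,3) = 1.
Row 3 now contains 1; hence (3,4) = 2.
5 is placed in column 3, leaving (5,3) = 4.
Cage c's pair has sum 7; hence (3,1) = 3.
Cage c needs two cells with sum 7, so (3,2) = 4.
Row 3 now contains 4; hence (3,5) = 5.
Column 3 now contains 4; hence (4,3) = 3.
Row 5 already has 4, so (5,2) = 5.
Column 2 now contains 4, which forces (1,2) = 2.
The two cells of cage j must have sum 5; hence (2,2) = 3.
Cage f needs sum 13, leaving (2,4) = 5.
Row 2 now contains 3; hence (2,5) = 1.
Cage d needs sum 8; hence (4,1) = 5.
3 is placed in row 4; hence (4,2) = 1.
Column 4 now contains 5, so (4,4) = 4.
Column 5 now contains 1, which forces (4,5) = 2.
Row 5 already has 5; hence (5,1) = 2.
Column 5 now contains 1, so (5,5) = 3.
Column 4 now contains 4, which forces (1,4) = 3.
Column 5 already has 3; hence (1,5) = 4.
Row 5 already has 3, leaving (5,4) = 1.
Completed grid: 1 2 5 3 4 / 4 3 2 5 1 / 3 4 1 2 5 / 5 1 3 4 2 / 2 5 4 1 3.

4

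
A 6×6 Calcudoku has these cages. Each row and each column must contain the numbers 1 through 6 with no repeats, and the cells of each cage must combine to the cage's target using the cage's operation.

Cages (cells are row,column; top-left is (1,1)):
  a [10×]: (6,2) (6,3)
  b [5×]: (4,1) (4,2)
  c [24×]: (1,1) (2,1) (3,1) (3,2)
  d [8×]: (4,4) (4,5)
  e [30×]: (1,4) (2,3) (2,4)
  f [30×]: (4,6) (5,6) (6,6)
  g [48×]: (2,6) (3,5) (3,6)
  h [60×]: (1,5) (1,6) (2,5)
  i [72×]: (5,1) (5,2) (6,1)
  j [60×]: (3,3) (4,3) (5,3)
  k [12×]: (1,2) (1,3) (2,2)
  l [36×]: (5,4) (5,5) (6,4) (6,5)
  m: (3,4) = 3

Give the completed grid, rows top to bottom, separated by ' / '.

Cage m is given; hence (3,4) = 3.
The only place for 5 in row 3 is (3,3).
Cage a needs two cells with product 10; hence (6,2) = 5.
Column 3 already has 5, which forces (6,3) = 2.
The two cells of cage b must have product 5; hence (4,1) = 5.
5 is placed in column 2, leaving (4,2) = 1.
Cage k needs product 12, leaving (1,3) = 1.
Cage f has product 30; hence (5,6) = 5.
In row 3, 1 can only go at (3,1), so (3,1) = 1.
Row 2 needs a 1, and only (2,4) is open for it.
Cage e has product 30, so (1,4) = 5.
The 3 cells of cage e must have product 30, which forces (2,3) = 6.
The 4 cells of cage l must have product 36, leaving (5,4) = 2.
Column 4 now contains 1; hence (6,4) = 6.
Cage h needs product 60, leaving (2,5) = 5.
Column 4 already has 2, so (4,4) = 4.
Cage d's pair has product 8, which forces (4,5) = 2.
Row 4 already has 2, so (4,6) = 6.
Cage g has product 48; hence (3,5) = 6.
Row 4 already has 4, which forces (4,3) = 3.
Cage j has product 60, leaving (5,3) = 4.
Cage f needs product 30, which forces (6,6) = 1.
The 4 cells of cage l must have product 36, leaving (5,5) = 1.
Cage i needs product 72, leaving (6,1) = 4.
1 is placed in row 6, so (6,5) = 3.
Column 5 already has 3, leaving (1,5) = 4.
The 3 cells of cage h must have product 60, which forces (1,6) = 3.
3 is placed in row 1; hence (1,2) = 6.
The 3 cells of cage k must have product 12; hence (2,2) = 2.
2 is placed in row 2, which forces (2,6) = 4.
Column 2 already has 2, so (3,2) = 4.
Column 6 already has 4, which forces (3,6) = 2.
Column 2 already has 6; hence (5,2) = 3.
6 is placed in row 1, leaving (1,1) = 2.
2 is placed in row 2, so (2,1) = 3.
Row 5 now contains 3, leaving (5,1) = 6.

2 6 1 5 4 3 / 3 2 6 1 5 4 / 1 4 5 3 6 2 / 5 1 3 4 2 6 / 6 3 4 2 1 5 / 4 5 2 6 3 1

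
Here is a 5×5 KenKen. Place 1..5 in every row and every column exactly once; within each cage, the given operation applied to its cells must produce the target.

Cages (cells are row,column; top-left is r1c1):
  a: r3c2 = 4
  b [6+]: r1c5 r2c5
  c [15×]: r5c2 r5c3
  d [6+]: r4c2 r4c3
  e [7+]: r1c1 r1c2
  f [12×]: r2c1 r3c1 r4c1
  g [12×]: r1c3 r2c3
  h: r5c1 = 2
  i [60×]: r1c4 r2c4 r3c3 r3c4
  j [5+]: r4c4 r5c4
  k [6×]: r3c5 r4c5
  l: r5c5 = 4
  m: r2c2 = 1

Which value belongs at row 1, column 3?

4

Cage m is given, which forces r2c2 = 1.
Cage a is a single given cell; hence r3c2 = 4.
Cage h is given; hence r5c1 = 2.
Cage l is a single given cell; hence r5c5 = 4.
Cage b needs two cells with sum 6, so r1c5 = 1.
The two cells of cage b must have sum 6; hence r2c5 = 5.
In row 2, 2 can only go at r2c4, so r2c4 = 2.
Cage i has product 60; hence r3c3 = 2.
Row 3 now contains 2, so r3c5 = 3.
Column 4 now contains 2, so r4c4 = 4.
3 is placed in column 5, which forces r4c5 = 2.
The two cells of cage j must have sum 5; hence r5c4 = 1.
Cage i needs product 60, which forces r1c4 = 3.
Cage f needs product 12, so r2c1 = 4.
Row 2 now contains 4, leaving r2c3 = 3.
Row 3 already has 3, so r3c1 = 1.
Row 3 already has 3, leaving r3c4 = 5.
Cage f has product 12, which forces r4c1 = 3.
2 is placed in row 4, which forces r4c2 = 5.
4 is placed in row 4, which forces r4c3 = 1.
Column 2 already has 5; hence r5c2 = 3.
3 is placed in column 3, leaving r5c3 = 5.
4 is placed in column 1, which forces r1c1 = 5.
Row 1 already has 3, which forces r1c2 = 2.
Row 1 already has 3, which forces r1c3 = 4.
The full grid is 5 2 4 3 1 / 4 1 3 2 5 / 1 4 2 5 3 / 3 5 1 4 2 / 2 3 5 1 4.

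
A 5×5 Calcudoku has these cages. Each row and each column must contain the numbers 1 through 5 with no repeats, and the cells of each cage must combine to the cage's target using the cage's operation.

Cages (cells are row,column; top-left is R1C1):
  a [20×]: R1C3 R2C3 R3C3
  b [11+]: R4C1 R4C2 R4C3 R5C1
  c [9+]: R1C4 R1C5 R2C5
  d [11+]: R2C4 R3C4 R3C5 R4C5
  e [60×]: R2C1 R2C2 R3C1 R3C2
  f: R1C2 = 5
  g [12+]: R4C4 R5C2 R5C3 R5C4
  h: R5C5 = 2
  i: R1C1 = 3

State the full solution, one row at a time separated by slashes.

3 5 1 2 4 / 5 2 4 1 3 / 2 3 5 4 1 / 1 4 2 3 5 / 4 1 3 5 2

I is a freebie; hence R1C1 = 3.
Cage f is given; hence R1C2 = 5.
H is a freebie; hence R5C5 = 2.
Row 1 needs a 2, and only R1C4 is open for it.
Cage c needs sum 9, which forces R1C5 = 4.
Cage c has sum 9, which forces R2C5 = 3.
Row 1 already has 4, so R1C3 = 1.
The 4 cells of cage e must have product 60; hence R3C2 = 3.
Row 2 needs a 2, and only R2C2 is open for it.
The 4 cells of cage e must have product 60, so R2C1 = 5.
Row 2 already has 5; hence R2C3 = 4.
Row 2 now contains 4; hence R2C4 = 1.
Cage e needs product 60, leaving R3C1 = 2.
4 is placed in column 3, so R3C3 = 5.
Column 4 already has 1; hence R3C4 = 4.
5 is placed in row 3, which forces R3C5 = 1.
Column 4 already has 4, leaving R4C4 = 3.
Column 5 now contains 1, so R4C5 = 5.
4 is placed in column 3, so R5C3 = 3.
3 is placed in column 4, so R5C4 = 5.
Cage b needs sum 11, leaving R4C1 = 1.
Cage b has sum 11, leaving R4C2 = 4.
Row 4 now contains 3, which forces R4C3 = 2.
The 4 cells of cage b must have sum 11, which forces R5C1 = 4.
Cage g needs sum 12; hence R5C2 = 1.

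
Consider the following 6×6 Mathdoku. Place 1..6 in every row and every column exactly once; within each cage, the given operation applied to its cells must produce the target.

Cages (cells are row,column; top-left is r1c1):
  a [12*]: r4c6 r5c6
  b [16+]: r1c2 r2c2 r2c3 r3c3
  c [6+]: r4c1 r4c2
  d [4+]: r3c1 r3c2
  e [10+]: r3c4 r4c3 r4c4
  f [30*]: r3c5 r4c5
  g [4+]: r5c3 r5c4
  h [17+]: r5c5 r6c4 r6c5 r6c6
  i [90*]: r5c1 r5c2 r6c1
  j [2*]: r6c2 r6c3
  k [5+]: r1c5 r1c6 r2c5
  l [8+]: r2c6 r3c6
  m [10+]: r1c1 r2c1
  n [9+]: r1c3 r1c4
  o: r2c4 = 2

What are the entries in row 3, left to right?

Cage o is a single given cell, which forces r2c4 = 2.
Row 2 now contains 2; hence r2c5 = 1.
Column 5 already has 1, which forces r1c5 = 3.
Cage k has sum 5, which forces r1c6 = 1.
The only place for 2 in row 1 is r1c2.
Column 2 already has 2, which forces r6c2 = 1.
Cage j needs two cells with product 2; hence r6c3 = 2.
The two cells of cage d must have sum 4, leaving r3c1 = 1.
Column 2 now contains 1, leaving r3c2 = 3.
Column 1 already has 1, so r4c1 = 2.
Cage c's pair has sum 6; hence r4c2 = 4.
Row 1 needs a 6, and only r1c1 is open for it.
Column 1 already has 6, so r2c1 = 4.
Row 2 already has 4; hence r2c3 = 3.
Row 2 now contains 3, so r2c6 = 6.
Column 6 now contains 6, so r4c6 = 3.
Cage i needs product 90, which forces r5c2 = 6.
3 is placed in column 3; hence r5c3 = 1.
Row 5 already has 1, so r5c4 = 3.
Row 2 already has 6, which forces r2c2 = 5.
The 4 cells of cage b must have sum 16; hence r3c3 = 6.
The 3 cells of cage e must have sum 10, leaving r3c4 = 4.
Row 3 already has 6; hence r3c5 = 5.
The two cells of cage l must have sum 8, leaving r3c6 = 2.
1 is placed in column 3, so r4c3 = 5.
Cage e needs sum 10; hence r4c4 = 1.
Column 5 already has 5, leaving r4c5 = 6.
3 is placed in row 5, so r5c1 = 5.
Cage h has sum 17, leaving r5c5 = 2.
Cage a needs two cells with product 12, so r5c6 = 4.
The 3 cells of cage i must have product 90, so r6c1 = 3.
6 is placed in column 5; hence r6c5 = 4.
4 is placed in column 6, so r6c6 = 5.
Column 3 now contains 5, so r1c3 = 4.
Column 4 now contains 4, which forces r1c4 = 5.
5 is placed in row 6, leaving r6c4 = 6.
Filled in: 6 2 4 5 3 1 / 4 5 3 2 1 6 / 1 3 6 4 5 2 / 2 4 5 1 6 3 / 5 6 1 3 2 4 / 3 1 2 6 4 5.

1 3 6 4 5 2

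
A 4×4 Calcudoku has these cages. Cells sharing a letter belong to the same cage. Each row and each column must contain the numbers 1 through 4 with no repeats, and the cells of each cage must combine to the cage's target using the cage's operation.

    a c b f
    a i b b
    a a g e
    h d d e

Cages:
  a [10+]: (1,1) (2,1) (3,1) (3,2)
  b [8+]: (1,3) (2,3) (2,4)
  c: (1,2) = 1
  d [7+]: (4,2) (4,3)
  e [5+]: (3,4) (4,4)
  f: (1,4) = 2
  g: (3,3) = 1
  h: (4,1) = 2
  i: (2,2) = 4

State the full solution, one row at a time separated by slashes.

4 1 3 2 / 1 4 2 3 / 3 2 1 4 / 2 3 4 1

C is a freebie, so (1,2) = 1.
F is a freebie, so (1,4) = 2.
Cage i is a single given cell; hence (2,2) = 4.
Cage g is given; hence (3,3) = 1.
Cage h is a single given cell, leaving (4,1) = 2.
Column 2 now contains 4; hence (4,2) = 3.
3 is placed in row 4, leaving (4,3) = 4.
4 is placed in row 4, which forces (4,4) = 1.
Column 3 already has 4, which forces (1,3) = 3.
Cage a needs sum 10, which forces (2,1) = 1.
Cage b needs sum 8, leaving (2,3) = 2.
Column 4 already has 1; hence (2,4) = 3.
Column 2 now contains 3; hence (3,2) = 2.
The two cells of cage e must have sum 5, which forces (3,4) = 4.
Row 1 now contains 3; hence (1,1) = 4.
Row 3 now contains 4, which forces (3,1) = 3.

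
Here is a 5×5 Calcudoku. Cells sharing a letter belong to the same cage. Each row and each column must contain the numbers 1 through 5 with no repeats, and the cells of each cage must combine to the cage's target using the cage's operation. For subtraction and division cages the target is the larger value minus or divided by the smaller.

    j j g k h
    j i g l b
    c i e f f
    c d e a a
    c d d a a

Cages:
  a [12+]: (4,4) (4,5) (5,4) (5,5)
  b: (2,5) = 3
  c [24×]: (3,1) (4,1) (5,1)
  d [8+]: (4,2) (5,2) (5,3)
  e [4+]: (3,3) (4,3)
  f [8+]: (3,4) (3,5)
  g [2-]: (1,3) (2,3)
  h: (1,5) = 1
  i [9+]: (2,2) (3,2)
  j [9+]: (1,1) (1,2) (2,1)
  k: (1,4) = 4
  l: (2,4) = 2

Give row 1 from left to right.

Cage k is given, which forces (1,4) = 4.
H is a freebie, so (1,5) = 1.
Cage l is a single given cell; hence (2,4) = 2.
Cage b is a single given cell, so (2,5) = 3.
Column 5 now contains 3; hence (3,5) = 5.
Cage i's pair has sum 9, so (2,2) = 5.
5 is placed in row 3, leaving (3,2) = 4.
5 is placed in row 3, leaving (3,4) = 3.
Row 3 already has 3, so (3,1) = 2.
Row 3 already has 3, which forces (3,3) = 1.
The two cells of cage e must have sum 4; hence (4,3) = 3.
Column 3 already has 3, leaving (1,3) = 2.
Column 3 already has 1; hence (2,3) = 4.
3 is placed in row 4, leaving (4,1) = 4.
Row 4 now contains 4, which forces (4,5) = 2.
Cage c has product 24, so (5,1) = 3.
4 is placed in column 3, which forces (5,3) = 5.
Row 5 already has 5, which forces (5,4) = 1.
Column 5 now contains 2; hence (5,5) = 4.
3 is placed in column 1, leaving (1,1) = 5.
Row 1 now contains 2, so (1,2) = 3.
4 is placed in row 2; hence (2,1) = 1.
Row 4 now contains 2, which forces (4,2) = 1.
Column 4 already has 1, leaving (4,4) = 5.
Row 5 now contains 1, so (5,2) = 2.
Filled in: 5 3 2 4 1 / 1 5 4 2 3 / 2 4 1 3 5 / 4 1 3 5 2 / 3 2 5 1 4.

5 3 2 4 1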